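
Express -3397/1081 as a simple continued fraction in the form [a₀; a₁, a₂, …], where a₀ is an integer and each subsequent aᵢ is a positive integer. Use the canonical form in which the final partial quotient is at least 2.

Repeatedly divide and take the remainder:
⌊-3397/1081⌋ = -4, remainder 927
⌊1081/927⌋ = 1, remainder 154
⌊927/154⌋ = 6, remainder 3
⌊154/3⌋ = 51, remainder 1
⌊3/1⌋ = 3, remainder 0

[-4; 1, 6, 51, 3]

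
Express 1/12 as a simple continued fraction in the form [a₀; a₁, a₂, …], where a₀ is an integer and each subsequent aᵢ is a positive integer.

Apply division with remainder until the remainder is 0:
1 = 0·12 + 1, so a_0 = 0
12 = 12·1 + 0, so a_1 = 12

[0; 12]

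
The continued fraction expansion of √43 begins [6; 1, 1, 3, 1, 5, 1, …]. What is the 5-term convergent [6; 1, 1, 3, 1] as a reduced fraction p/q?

Start with 1.
3 + 1/(1/1) = 3 + 1/1 = 4/1
1 + 1/(4/1) = 1 + 1/4 = 5/4
1 + 1/(5/4) = 1 + 4/5 = 9/5
6 + 1/(9/5) = 6 + 5/9 = 59/9

59/9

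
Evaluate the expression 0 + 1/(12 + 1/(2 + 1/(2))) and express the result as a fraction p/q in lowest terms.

Start with 2.
2 + 1/(2/1) = 2 + 1/2 = 5/2
12 + 1/(5/2) = 12 + 2/5 = 62/5
0 + 1/(62/5) = 0 + 5/62 = 5/62

5/62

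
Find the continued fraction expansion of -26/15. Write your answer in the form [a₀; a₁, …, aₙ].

Apply division with remainder until the remainder is 0:
⌊-26/15⌋ = -2, remainder 4
⌊15/4⌋ = 3, remainder 3
⌊4/3⌋ = 1, remainder 1
⌊3/1⌋ = 3, remainder 0

[-2; 3, 1, 3]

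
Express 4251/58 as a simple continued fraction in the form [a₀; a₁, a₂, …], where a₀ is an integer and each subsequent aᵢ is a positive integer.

Run the Euclidean algorithm, recording each quotient:
⌊4251/58⌋ = 73, remainder 17
⌊58/17⌋ = 3, remainder 7
⌊17/7⌋ = 2, remainder 3
⌊7/3⌋ = 2, remainder 1
⌊3/1⌋ = 3, remainder 0

[73; 3, 2, 2, 3]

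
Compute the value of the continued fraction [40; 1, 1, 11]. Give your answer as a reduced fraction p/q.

932/23

Start with 11.
1 + 1/(11/1) = 1 + 1/11 = 12/11
1 + 1/(12/11) = 1 + 11/12 = 23/12
40 + 1/(23/12) = 40 + 12/23 = 932/23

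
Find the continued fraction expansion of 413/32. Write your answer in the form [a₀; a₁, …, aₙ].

[12; 1, 9, 1, 2]

413 = 12·32 + 29, so a_0 = 12
32 = 1·29 + 3, so a_1 = 1
29 = 9·3 + 2, so a_2 = 9
3 = 1·2 + 1, so a_3 = 1
2 = 2·1 + 0, so a_4 = 2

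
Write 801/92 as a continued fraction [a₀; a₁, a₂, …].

[8; 1, 2, 2, 2, 5]

Apply division with remainder until the remainder is 0:
801 ÷ 92 → quotient 8, remainder 65
92 ÷ 65 → quotient 1, remainder 27
65 ÷ 27 → quotient 2, remainder 11
27 ÷ 11 → quotient 2, remainder 5
11 ÷ 5 → quotient 2, remainder 1
5 ÷ 1 → quotient 5, remainder 0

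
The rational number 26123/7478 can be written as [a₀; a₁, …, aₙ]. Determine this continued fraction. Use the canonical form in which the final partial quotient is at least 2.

Run the Euclidean algorithm, recording each quotient:
⌊26123/7478⌋ = 3, remainder 3689
⌊7478/3689⌋ = 2, remainder 100
⌊3689/100⌋ = 36, remainder 89
⌊100/89⌋ = 1, remainder 11
⌊89/11⌋ = 8, remainder 1
⌊11/1⌋ = 11, remainder 0

[3; 2, 36, 1, 8, 11]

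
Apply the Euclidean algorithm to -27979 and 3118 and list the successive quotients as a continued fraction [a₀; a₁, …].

[-9; 37, 1, 1, 3, 3, 1, 2]

-27979 = -9·3118 + 83, so a_0 = -9
3118 = 37·83 + 47, so a_1 = 37
83 = 1·47 + 36, so a_2 = 1
47 = 1·36 + 11, so a_3 = 1
36 = 3·11 + 3, so a_4 = 3
11 = 3·3 + 2, so a_5 = 3
3 = 1·2 + 1, so a_6 = 1
2 = 2·1 + 0, so a_7 = 2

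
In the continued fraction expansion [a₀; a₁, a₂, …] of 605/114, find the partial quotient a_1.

605 ÷ 114 → quotient 5, remainder 35
114 ÷ 35 → quotient 3, remainder 9

3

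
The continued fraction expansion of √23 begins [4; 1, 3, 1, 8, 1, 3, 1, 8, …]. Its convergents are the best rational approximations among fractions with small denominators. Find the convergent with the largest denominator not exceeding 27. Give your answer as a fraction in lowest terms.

List convergents until the denominator exceeds the bound:
a_0 = 4: 4/1  (≤ bound)
a_1 = 1: 5/1  (≤ bound)
a_2 = 3: 19/4  (≤ bound)
a_3 = 1: 24/5  (≤ bound)
a_4 = 8: 211/44  (> 27, stop)

24/5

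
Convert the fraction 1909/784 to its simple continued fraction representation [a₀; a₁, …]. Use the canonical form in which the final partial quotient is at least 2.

[2; 2, 3, 2, 1, 10, 1, 2]

⌊1909/784⌋ = 2, remainder 341
⌊784/341⌋ = 2, remainder 102
⌊341/102⌋ = 3, remainder 35
⌊102/35⌋ = 2, remainder 32
⌊35/32⌋ = 1, remainder 3
⌊32/3⌋ = 10, remainder 2
⌊3/2⌋ = 1, remainder 1
⌊2/1⌋ = 2, remainder 0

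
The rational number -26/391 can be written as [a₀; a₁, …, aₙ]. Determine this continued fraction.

⌊-26/391⌋ = -1, remainder 365
⌊391/365⌋ = 1, remainder 26
⌊365/26⌋ = 14, remainder 1
⌊26/1⌋ = 26, remainder 0

[-1; 1, 14, 26]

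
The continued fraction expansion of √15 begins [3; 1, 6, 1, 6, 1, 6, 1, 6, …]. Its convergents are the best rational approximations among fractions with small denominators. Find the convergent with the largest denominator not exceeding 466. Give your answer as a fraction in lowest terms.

1677/433

a_0 = 3: 3/1  (≤ bound)
a_1 = 1: 4/1  (≤ bound)
a_2 = 6: 27/7  (≤ bound)
a_3 = 1: 31/8  (≤ bound)
a_4 = 6: 213/55  (≤ bound)
a_5 = 1: 244/63  (≤ bound)
a_6 = 6: 1677/433  (≤ bound)
a_7 = 1: 1921/496  (> 466, stop)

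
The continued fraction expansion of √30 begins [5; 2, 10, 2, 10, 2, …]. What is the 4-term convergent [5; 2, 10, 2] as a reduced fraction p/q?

241/44

Start with 2.
10 + 1/(2/1) = 10 + 1/2 = 21/2
2 + 1/(21/2) = 2 + 2/21 = 44/21
5 + 1/(44/21) = 5 + 21/44 = 241/44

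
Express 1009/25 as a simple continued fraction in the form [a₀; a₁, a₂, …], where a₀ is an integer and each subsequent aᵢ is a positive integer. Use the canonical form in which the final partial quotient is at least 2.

[40; 2, 1, 3, 2]

⌊1009/25⌋ = 40, remainder 9
⌊25/9⌋ = 2, remainder 7
⌊9/7⌋ = 1, remainder 2
⌊7/2⌋ = 3, remainder 1
⌊2/1⌋ = 2, remainder 0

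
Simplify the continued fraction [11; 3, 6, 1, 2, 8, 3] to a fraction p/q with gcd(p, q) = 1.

Compute successive convergents:
a_0 = 11: 11/1
a_1 = 3: 34/3
a_2 = 6: 215/19
a_3 = 1: 249/22
a_4 = 2: 713/63
a_5 = 8: 5953/526
a_6 = 3: 18572/1641

18572/1641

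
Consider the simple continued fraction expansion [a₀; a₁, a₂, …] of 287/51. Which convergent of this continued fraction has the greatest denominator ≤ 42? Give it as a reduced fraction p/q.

a_0 = 5: 5/1  (≤ bound)
a_1 = 1: 6/1  (≤ bound)
a_2 = 1: 11/2  (≤ bound)
a_3 = 1: 17/3  (≤ bound)
a_4 = 2: 45/8  (≤ bound)
a_5 = 6: 287/51  (> 42, stop)

45/8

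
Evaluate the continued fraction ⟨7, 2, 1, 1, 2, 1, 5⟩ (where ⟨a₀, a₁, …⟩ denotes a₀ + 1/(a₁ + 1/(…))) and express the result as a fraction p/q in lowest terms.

a_0 = 7: 7/1
a_1 = 2: 15/2
a_2 = 1: 22/3
a_3 = 1: 37/5
a_4 = 2: 96/13
a_5 = 1: 133/18
a_6 = 5: 761/103

761/103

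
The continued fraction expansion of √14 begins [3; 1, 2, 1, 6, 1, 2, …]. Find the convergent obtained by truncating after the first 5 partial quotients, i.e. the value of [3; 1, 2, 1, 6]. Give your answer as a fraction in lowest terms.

a_0 = 3: 3/1
a_1 = 1: 4/1
a_2 = 2: 11/3
a_3 = 1: 15/4
a_4 = 6: 101/27

101/27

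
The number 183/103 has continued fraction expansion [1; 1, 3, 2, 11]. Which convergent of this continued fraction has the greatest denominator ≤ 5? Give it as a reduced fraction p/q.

List convergents until the denominator exceeds the bound:
a_0 = 1: 1/1  (≤ bound)
a_1 = 1: 2/1  (≤ bound)
a_2 = 3: 7/4  (≤ bound)
a_3 = 2: 16/9  (> 5, stop)

7/4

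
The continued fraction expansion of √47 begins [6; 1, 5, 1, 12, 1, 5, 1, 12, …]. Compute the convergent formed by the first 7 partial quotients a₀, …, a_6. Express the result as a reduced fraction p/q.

3942/575

Start with 5.
1 + 1/(5/1) = 1 + 1/5 = 6/5
12 + 1/(6/5) = 12 + 5/6 = 77/6
1 + 1/(77/6) = 1 + 6/77 = 83/77
5 + 1/(83/77) = 5 + 77/83 = 492/83
1 + 1/(492/83) = 1 + 83/492 = 575/492
6 + 1/(575/492) = 6 + 492/575 = 3942/575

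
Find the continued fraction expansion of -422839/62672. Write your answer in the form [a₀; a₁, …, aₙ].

[-7; 3, 1, 19, 7, 1, 1, 52]

Apply division with remainder until the remainder is 0:
⌊-422839/62672⌋ = -7, remainder 15865
⌊62672/15865⌋ = 3, remainder 15077
⌊15865/15077⌋ = 1, remainder 788
⌊15077/788⌋ = 19, remainder 105
⌊788/105⌋ = 7, remainder 53
⌊105/53⌋ = 1, remainder 52
⌊53/52⌋ = 1, remainder 1
⌊52/1⌋ = 52, remainder 0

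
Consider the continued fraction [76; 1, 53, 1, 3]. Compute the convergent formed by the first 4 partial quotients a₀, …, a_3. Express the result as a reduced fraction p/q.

Start with 1.
53 + 1/(1/1) = 53 + 1/1 = 54/1
1 + 1/(54/1) = 1 + 1/54 = 55/54
76 + 1/(55/54) = 76 + 54/55 = 4234/55

4234/55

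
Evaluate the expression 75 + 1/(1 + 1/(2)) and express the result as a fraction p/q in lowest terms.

227/3

a_0 = 75: 75/1
a_1 = 1: 76/1
a_2 = 2: 227/3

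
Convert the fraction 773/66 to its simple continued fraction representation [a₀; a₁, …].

[11; 1, 2, 2, 9]

Repeatedly divide and take the remainder:
773 = 11·66 + 47, so a_0 = 11
66 = 1·47 + 19, so a_1 = 1
47 = 2·19 + 9, so a_2 = 2
19 = 2·9 + 1, so a_3 = 2
9 = 9·1 + 0, so a_4 = 9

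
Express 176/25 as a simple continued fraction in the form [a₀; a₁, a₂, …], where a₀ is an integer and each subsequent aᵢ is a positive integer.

⌊176/25⌋ = 7, remainder 1
⌊25/1⌋ = 25, remainder 0

[7; 25]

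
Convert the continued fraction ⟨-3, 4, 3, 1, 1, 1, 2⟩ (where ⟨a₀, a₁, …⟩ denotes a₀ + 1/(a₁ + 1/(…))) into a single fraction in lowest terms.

-343/124

a_0 = -3: -3/1
a_1 = 4: -11/4
a_2 = 3: -36/13
a_3 = 1: -47/17
a_4 = 1: -83/30
a_5 = 1: -130/47
a_6 = 2: -343/124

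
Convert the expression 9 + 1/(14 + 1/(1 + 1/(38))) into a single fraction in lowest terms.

5295/584

a_0 = 9: 9/1
a_1 = 14: 127/14
a_2 = 1: 136/15
a_3 = 38: 5295/584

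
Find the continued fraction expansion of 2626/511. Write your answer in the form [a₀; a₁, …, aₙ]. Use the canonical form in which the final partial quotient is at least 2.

[5; 7, 5, 14]

Apply division with remainder until the remainder is 0:
2626 ÷ 511 → quotient 5, remainder 71
511 ÷ 71 → quotient 7, remainder 14
71 ÷ 14 → quotient 5, remainder 1
14 ÷ 1 → quotient 14, remainder 0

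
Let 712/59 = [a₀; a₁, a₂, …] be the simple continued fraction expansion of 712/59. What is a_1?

14

⌊712/59⌋ = 12, remainder 4
⌊59/4⌋ = 14, remainder 3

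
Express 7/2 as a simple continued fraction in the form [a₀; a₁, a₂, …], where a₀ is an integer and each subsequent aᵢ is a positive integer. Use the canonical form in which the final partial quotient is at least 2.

7 ÷ 2 → quotient 3, remainder 1
2 ÷ 1 → quotient 2, remainder 0

[3; 2]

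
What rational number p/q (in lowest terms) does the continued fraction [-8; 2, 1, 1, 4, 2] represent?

-388/51

a_0 = -8: -8/1
a_1 = 2: -15/2
a_2 = 1: -23/3
a_3 = 1: -38/5
a_4 = 4: -175/23
a_5 = 2: -388/51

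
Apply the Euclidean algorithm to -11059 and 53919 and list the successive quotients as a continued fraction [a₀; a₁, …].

[-1; 1, 3, 1, 7, 26, 1, 50]

Run the Euclidean algorithm, recording each quotient:
⌊-11059/53919⌋ = -1, remainder 42860
⌊53919/42860⌋ = 1, remainder 11059
⌊42860/11059⌋ = 3, remainder 9683
⌊11059/9683⌋ = 1, remainder 1376
⌊9683/1376⌋ = 7, remainder 51
⌊1376/51⌋ = 26, remainder 50
⌊51/50⌋ = 1, remainder 1
⌊50/1⌋ = 50, remainder 0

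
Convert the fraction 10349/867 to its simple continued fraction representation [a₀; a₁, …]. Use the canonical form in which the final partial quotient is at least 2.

[11; 1, 14, 1, 3, 4, 3]

Run the Euclidean algorithm, recording each quotient:
10349 ÷ 867 → quotient 11, remainder 812
867 ÷ 812 → quotient 1, remainder 55
812 ÷ 55 → quotient 14, remainder 42
55 ÷ 42 → quotient 1, remainder 13
42 ÷ 13 → quotient 3, remainder 3
13 ÷ 3 → quotient 4, remainder 1
3 ÷ 1 → quotient 3, remainder 0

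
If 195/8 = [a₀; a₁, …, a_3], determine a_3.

2

195 = 24·8 + 3, so a_0 = 24
8 = 2·3 + 2, so a_1 = 2
3 = 1·2 + 1, so a_2 = 1
2 = 2·1 + 0, so a_3 = 2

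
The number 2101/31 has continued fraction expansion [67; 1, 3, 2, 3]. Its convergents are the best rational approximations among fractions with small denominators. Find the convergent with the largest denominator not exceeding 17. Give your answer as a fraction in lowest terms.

610/9

List convergents until the denominator exceeds the bound:
a_0 = 67: 67/1  (≤ bound)
a_1 = 1: 68/1  (≤ bound)
a_2 = 3: 271/4  (≤ bound)
a_3 = 2: 610/9  (≤ bound)
a_4 = 3: 2101/31  (> 17, stop)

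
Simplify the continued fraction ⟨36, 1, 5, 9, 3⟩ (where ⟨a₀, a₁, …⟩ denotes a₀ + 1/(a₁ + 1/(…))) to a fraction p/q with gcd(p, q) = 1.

6299/171

Compute successive convergents:
a_0 = 36: 36/1
a_1 = 1: 37/1
a_2 = 5: 221/6
a_3 = 9: 2026/55
a_4 = 3: 6299/171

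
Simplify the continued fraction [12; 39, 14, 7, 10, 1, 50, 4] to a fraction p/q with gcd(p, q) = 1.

106053755/8819003

Start with 4.
50 + 1/(4/1) = 50 + 1/4 = 201/4
1 + 1/(201/4) = 1 + 4/201 = 205/201
10 + 1/(205/201) = 10 + 201/205 = 2251/205
7 + 1/(2251/205) = 7 + 205/2251 = 15962/2251
14 + 1/(15962/2251) = 14 + 2251/15962 = 225719/15962
39 + 1/(225719/15962) = 39 + 15962/225719 = 8819003/225719
12 + 1/(8819003/225719) = 12 + 225719/8819003 = 106053755/8819003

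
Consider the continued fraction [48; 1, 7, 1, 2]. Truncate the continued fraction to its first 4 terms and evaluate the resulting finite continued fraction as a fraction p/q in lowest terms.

440/9

a_0 = 48: 48/1
a_1 = 1: 49/1
a_2 = 7: 391/8
a_3 = 1: 440/9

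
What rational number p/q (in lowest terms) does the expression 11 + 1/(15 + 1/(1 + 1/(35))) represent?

a_0 = 11: 11/1
a_1 = 15: 166/15
a_2 = 1: 177/16
a_3 = 35: 6361/575

6361/575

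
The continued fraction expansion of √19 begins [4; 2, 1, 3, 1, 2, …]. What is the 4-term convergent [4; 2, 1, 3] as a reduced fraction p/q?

48/11

a_0 = 4: 4/1
a_1 = 2: 9/2
a_2 = 1: 13/3
a_3 = 3: 48/11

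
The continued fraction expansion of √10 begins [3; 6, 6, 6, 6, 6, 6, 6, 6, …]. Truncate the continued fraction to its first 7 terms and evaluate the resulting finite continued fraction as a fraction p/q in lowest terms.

Start with 6.
6 + 1/(6/1) = 6 + 1/6 = 37/6
6 + 1/(37/6) = 6 + 6/37 = 228/37
6 + 1/(228/37) = 6 + 37/228 = 1405/228
6 + 1/(1405/228) = 6 + 228/1405 = 8658/1405
6 + 1/(8658/1405) = 6 + 1405/8658 = 53353/8658
3 + 1/(53353/8658) = 3 + 8658/53353 = 168717/53353

168717/53353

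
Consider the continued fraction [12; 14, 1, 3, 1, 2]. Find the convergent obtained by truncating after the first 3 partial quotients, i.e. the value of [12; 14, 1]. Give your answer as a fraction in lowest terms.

181/15

Start with 1.
14 + 1/(1/1) = 14 + 1/1 = 15/1
12 + 1/(15/1) = 12 + 1/15 = 181/15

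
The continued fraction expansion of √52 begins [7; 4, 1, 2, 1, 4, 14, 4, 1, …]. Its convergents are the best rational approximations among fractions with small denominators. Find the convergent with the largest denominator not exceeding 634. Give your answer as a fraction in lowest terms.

649/90

List convergents until the denominator exceeds the bound:
a_0 = 7: 7/1  (≤ bound)
a_1 = 4: 29/4  (≤ bound)
a_2 = 1: 36/5  (≤ bound)
a_3 = 2: 101/14  (≤ bound)
a_4 = 1: 137/19  (≤ bound)
a_5 = 4: 649/90  (≤ bound)
a_6 = 14: 9223/1279  (> 634, stop)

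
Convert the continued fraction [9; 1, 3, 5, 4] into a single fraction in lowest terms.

Use the convergent recurrence hₖ = aₖ·hₖ₋₁ + hₖ₋₂ (and likewise for the denominators kₖ):
a_0 = 9: 9/1
a_1 = 1: 10/1
a_2 = 3: 39/4
a_3 = 5: 205/21
a_4 = 4: 859/88

859/88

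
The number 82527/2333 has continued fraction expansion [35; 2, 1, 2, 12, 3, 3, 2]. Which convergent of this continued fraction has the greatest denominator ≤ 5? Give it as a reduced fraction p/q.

a_0 = 35: 35/1  (≤ bound)
a_1 = 2: 71/2  (≤ bound)
a_2 = 1: 106/3  (≤ bound)
a_3 = 2: 283/8  (> 5, stop)

106/3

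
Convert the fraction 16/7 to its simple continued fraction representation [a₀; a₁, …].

16 = 2·7 + 2, so a_0 = 2
7 = 3·2 + 1, so a_1 = 3
2 = 2·1 + 0, so a_2 = 2

[2; 3, 2]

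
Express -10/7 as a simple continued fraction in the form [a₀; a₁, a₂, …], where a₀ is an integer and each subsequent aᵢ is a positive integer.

Run the Euclidean algorithm, recording each quotient:
-10 ÷ 7 → quotient -2, remainder 4
7 ÷ 4 → quotient 1, remainder 3
4 ÷ 3 → quotient 1, remainder 1
3 ÷ 1 → quotient 3, remainder 0

[-2; 1, 1, 3]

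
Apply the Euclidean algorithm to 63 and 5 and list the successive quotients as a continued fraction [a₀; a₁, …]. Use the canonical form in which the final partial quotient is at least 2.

[12; 1, 1, 2]

Apply division with remainder until the remainder is 0:
63 ÷ 5 → quotient 12, remainder 3
5 ÷ 3 → quotient 1, remainder 2
3 ÷ 2 → quotient 1, remainder 1
2 ÷ 1 → quotient 2, remainder 0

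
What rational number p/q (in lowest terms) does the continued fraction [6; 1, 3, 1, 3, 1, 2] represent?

455/67

a_0 = 6: 6/1
a_1 = 1: 7/1
a_2 = 3: 27/4
a_3 = 1: 34/5
a_4 = 3: 129/19
a_5 = 1: 163/24
a_6 = 2: 455/67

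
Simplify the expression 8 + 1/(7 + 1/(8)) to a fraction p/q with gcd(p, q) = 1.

Work from the innermost term outward:
Start with 8.
7 + 1/(8/1) = 7 + 1/8 = 57/8
8 + 1/(57/8) = 8 + 8/57 = 464/57

464/57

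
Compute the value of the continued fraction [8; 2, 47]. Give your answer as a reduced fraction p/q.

807/95

a_0 = 8: 8/1
a_1 = 2: 17/2
a_2 = 47: 807/95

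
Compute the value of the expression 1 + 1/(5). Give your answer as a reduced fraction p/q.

6/5

Work from the innermost term outward:
Start with 5.
1 + 1/(5/1) = 1 + 1/5 = 6/5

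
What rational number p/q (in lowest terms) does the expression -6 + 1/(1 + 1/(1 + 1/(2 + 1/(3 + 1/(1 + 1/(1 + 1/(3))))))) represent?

-752/139

Start with 3.
1 + 1/(3/1) = 1 + 1/3 = 4/3
1 + 1/(4/3) = 1 + 3/4 = 7/4
3 + 1/(7/4) = 3 + 4/7 = 25/7
2 + 1/(25/7) = 2 + 7/25 = 57/25
1 + 1/(57/25) = 1 + 25/57 = 82/57
1 + 1/(82/57) = 1 + 57/82 = 139/82
-6 + 1/(139/82) = -6 + 82/139 = -752/139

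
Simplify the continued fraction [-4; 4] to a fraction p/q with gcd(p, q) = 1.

-15/4

a_0 = -4: -4/1
a_1 = 4: -15/4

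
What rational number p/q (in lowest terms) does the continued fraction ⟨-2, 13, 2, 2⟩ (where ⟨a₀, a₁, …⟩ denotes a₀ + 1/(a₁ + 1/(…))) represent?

Build up convergents one term at a time:
a_0 = -2: -2/1
a_1 = 13: -25/13
a_2 = 2: -52/27
a_3 = 2: -129/67

-129/67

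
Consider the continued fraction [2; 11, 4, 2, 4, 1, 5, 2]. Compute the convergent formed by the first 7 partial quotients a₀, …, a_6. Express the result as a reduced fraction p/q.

a_0 = 2: 2/1
a_1 = 11: 23/11
a_2 = 4: 94/45
a_3 = 2: 211/101
a_4 = 4: 938/449
a_5 = 1: 1149/550
a_6 = 5: 6683/3199

6683/3199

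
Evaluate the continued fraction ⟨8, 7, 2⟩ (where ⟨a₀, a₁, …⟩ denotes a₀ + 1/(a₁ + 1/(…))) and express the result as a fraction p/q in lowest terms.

Starting at the tail and folding back:
Start with 2.
7 + 1/(2/1) = 7 + 1/2 = 15/2
8 + 1/(15/2) = 8 + 2/15 = 122/15

122/15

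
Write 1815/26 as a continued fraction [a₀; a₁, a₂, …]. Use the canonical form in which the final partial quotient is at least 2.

[69; 1, 4, 5]

Repeatedly divide and take the remainder:
1815 ÷ 26 → quotient 69, remainder 21
26 ÷ 21 → quotient 1, remainder 5
21 ÷ 5 → quotient 4, remainder 1
5 ÷ 1 → quotient 5, remainder 0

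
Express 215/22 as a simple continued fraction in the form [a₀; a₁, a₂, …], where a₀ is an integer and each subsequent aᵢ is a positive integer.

[9; 1, 3, 2, 2]

⌊215/22⌋ = 9, remainder 17
⌊22/17⌋ = 1, remainder 5
⌊17/5⌋ = 3, remainder 2
⌊5/2⌋ = 2, remainder 1
⌊2/1⌋ = 2, remainder 0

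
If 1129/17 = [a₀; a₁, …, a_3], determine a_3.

Repeatedly divide and take the remainder:
1129 ÷ 17 → quotient 66, remainder 7
17 ÷ 7 → quotient 2, remainder 3
7 ÷ 3 → quotient 2, remainder 1
3 ÷ 1 → quotient 3, remainder 0

3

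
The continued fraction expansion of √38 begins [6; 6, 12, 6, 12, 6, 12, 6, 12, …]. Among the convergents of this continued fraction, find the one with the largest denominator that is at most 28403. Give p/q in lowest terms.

33294/5401

a_0 = 6: 6/1  (≤ bound)
a_1 = 6: 37/6  (≤ bound)
a_2 = 12: 450/73  (≤ bound)
a_3 = 6: 2737/444  (≤ bound)
a_4 = 12: 33294/5401  (≤ bound)
a_5 = 6: 202501/32850  (> 28403, stop)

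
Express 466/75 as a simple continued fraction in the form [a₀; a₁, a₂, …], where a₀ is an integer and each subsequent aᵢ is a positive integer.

[6; 4, 1, 2, 5]

Run the Euclidean algorithm, recording each quotient:
466 ÷ 75 → quotient 6, remainder 16
75 ÷ 16 → quotient 4, remainder 11
16 ÷ 11 → quotient 1, remainder 5
11 ÷ 5 → quotient 2, remainder 1
5 ÷ 1 → quotient 5, remainder 0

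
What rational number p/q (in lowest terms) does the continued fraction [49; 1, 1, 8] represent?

a_0 = 49: 49/1
a_1 = 1: 50/1
a_2 = 1: 99/2
a_3 = 8: 842/17

842/17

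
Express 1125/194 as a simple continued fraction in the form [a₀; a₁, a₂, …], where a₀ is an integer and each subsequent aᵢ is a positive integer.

[5; 1, 3, 1, 38]

1125 ÷ 194 → quotient 5, remainder 155
194 ÷ 155 → quotient 1, remainder 39
155 ÷ 39 → quotient 3, remainder 38
39 ÷ 38 → quotient 1, remainder 1
38 ÷ 1 → quotient 38, remainder 0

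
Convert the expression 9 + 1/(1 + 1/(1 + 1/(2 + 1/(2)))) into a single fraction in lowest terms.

Start with 2.
2 + 1/(2/1) = 2 + 1/2 = 5/2
1 + 1/(5/2) = 1 + 2/5 = 7/5
1 + 1/(7/5) = 1 + 5/7 = 12/7
9 + 1/(12/7) = 9 + 7/12 = 115/12

115/12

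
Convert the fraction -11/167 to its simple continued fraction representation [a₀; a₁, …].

-11 ÷ 167 → quotient -1, remainder 156
167 ÷ 156 → quotient 1, remainder 11
156 ÷ 11 → quotient 14, remainder 2
11 ÷ 2 → quotient 5, remainder 1
2 ÷ 1 → quotient 2, remainder 0

[-1; 1, 14, 5, 2]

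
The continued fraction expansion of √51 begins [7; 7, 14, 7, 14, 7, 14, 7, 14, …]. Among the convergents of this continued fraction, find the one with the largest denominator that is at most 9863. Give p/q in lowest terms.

4999/700

List convergents until the denominator exceeds the bound:
a_0 = 7: 7/1  (≤ bound)
a_1 = 7: 50/7  (≤ bound)
a_2 = 14: 707/99  (≤ bound)
a_3 = 7: 4999/700  (≤ bound)
a_4 = 14: 70693/9899  (> 9863, stop)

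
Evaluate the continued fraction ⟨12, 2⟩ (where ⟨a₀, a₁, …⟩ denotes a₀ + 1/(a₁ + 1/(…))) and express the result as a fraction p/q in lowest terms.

25/2

a_0 = 12: 12/1
a_1 = 2: 25/2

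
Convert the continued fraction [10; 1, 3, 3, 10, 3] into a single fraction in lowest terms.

4469/415

Use the convergent recurrence hₖ = aₖ·hₖ₋₁ + hₖ₋₂ (and likewise for the denominators kₖ):
a_0 = 10: 10/1
a_1 = 1: 11/1
a_2 = 3: 43/4
a_3 = 3: 140/13
a_4 = 10: 1443/134
a_5 = 3: 4469/415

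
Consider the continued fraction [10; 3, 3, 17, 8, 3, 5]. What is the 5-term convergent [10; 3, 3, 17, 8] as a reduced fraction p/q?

14359/1394

Compute successive convergents:
a_0 = 10: 10/1
a_1 = 3: 31/3
a_2 = 3: 103/10
a_3 = 17: 1782/173
a_4 = 8: 14359/1394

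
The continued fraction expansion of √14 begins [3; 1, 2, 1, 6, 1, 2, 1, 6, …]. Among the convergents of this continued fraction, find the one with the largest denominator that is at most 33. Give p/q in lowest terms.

a_0 = 3: 3/1  (≤ bound)
a_1 = 1: 4/1  (≤ bound)
a_2 = 2: 11/3  (≤ bound)
a_3 = 1: 15/4  (≤ bound)
a_4 = 6: 101/27  (≤ bound)
a_5 = 1: 116/31  (≤ bound)
a_6 = 2: 333/89  (> 33, stop)

116/31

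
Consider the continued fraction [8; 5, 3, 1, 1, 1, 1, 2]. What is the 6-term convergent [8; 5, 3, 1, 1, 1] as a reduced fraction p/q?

475/58

Collapse the nested fraction from the inside out:
Start with 1.
1 + 1/(1/1) = 1 + 1/1 = 2/1
1 + 1/(2/1) = 1 + 1/2 = 3/2
3 + 1/(3/2) = 3 + 2/3 = 11/3
5 + 1/(11/3) = 5 + 3/11 = 58/11
8 + 1/(58/11) = 8 + 11/58 = 475/58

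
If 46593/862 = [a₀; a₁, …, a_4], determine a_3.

2

Repeatedly divide and take the remainder:
46593 ÷ 862 → quotient 54, remainder 45
862 ÷ 45 → quotient 19, remainder 7
45 ÷ 7 → quotient 6, remainder 3
7 ÷ 3 → quotient 2, remainder 1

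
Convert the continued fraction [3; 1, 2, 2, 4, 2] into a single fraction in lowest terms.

256/69

Use the convergent recurrence hₖ = aₖ·hₖ₋₁ + hₖ₋₂ (and likewise for the denominators kₖ):
a_0 = 3: 3/1
a_1 = 1: 4/1
a_2 = 2: 11/3
a_3 = 2: 26/7
a_4 = 4: 115/31
a_5 = 2: 256/69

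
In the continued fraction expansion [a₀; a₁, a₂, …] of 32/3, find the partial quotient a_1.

1

32 ÷ 3 → quotient 10, remainder 2
3 ÷ 2 → quotient 1, remainder 1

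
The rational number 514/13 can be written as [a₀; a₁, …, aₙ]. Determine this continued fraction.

[39; 1, 1, 6]

⌊514/13⌋ = 39, remainder 7
⌊13/7⌋ = 1, remainder 6
⌊7/6⌋ = 1, remainder 1
⌊6/1⌋ = 6, remainder 0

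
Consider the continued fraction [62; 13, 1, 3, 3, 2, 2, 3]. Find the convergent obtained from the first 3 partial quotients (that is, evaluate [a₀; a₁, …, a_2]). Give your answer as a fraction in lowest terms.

Starting at the tail and folding back:
Start with 1.
13 + 1/(1/1) = 13 + 1/1 = 14/1
62 + 1/(14/1) = 62 + 1/14 = 869/14

869/14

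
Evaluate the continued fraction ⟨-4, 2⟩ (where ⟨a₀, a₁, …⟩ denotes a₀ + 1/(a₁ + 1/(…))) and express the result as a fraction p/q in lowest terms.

Start with 2.
-4 + 1/(2/1) = -4 + 1/2 = -7/2

-7/2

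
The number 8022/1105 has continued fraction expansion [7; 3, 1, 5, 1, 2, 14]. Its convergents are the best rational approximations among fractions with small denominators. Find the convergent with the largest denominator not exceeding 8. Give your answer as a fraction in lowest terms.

a_0 = 7: 7/1  (≤ bound)
a_1 = 3: 22/3  (≤ bound)
a_2 = 1: 29/4  (≤ bound)
a_3 = 5: 167/23  (> 8, stop)

29/4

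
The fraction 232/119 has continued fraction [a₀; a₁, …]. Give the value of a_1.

Run the Euclidean algorithm, recording each quotient:
232 ÷ 119 → quotient 1, remainder 113
119 ÷ 113 → quotient 1, remainder 6

1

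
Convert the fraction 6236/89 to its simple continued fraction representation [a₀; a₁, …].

[70; 14, 1, 5]

⌊6236/89⌋ = 70, remainder 6
⌊89/6⌋ = 14, remainder 5
⌊6/5⌋ = 1, remainder 1
⌊5/1⌋ = 5, remainder 0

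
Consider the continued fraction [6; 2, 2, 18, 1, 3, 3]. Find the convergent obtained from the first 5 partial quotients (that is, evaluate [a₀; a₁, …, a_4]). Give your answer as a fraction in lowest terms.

Compute successive convergents:
a_0 = 6: 6/1
a_1 = 2: 13/2
a_2 = 2: 32/5
a_3 = 18: 589/92
a_4 = 1: 621/97

621/97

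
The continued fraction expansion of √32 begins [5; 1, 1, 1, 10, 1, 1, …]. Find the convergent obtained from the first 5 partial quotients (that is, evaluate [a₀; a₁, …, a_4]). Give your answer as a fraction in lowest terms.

Starting at the tail and folding back:
Start with 10.
1 + 1/(10/1) = 1 + 1/10 = 11/10
1 + 1/(11/10) = 1 + 10/11 = 21/11
1 + 1/(21/11) = 1 + 11/21 = 32/21
5 + 1/(32/21) = 5 + 21/32 = 181/32

181/32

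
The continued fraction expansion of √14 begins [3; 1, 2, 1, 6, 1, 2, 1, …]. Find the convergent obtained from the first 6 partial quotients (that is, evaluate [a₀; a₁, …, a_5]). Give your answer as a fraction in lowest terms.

116/31

Start with 1.
6 + 1/(1/1) = 6 + 1/1 = 7/1
1 + 1/(7/1) = 1 + 1/7 = 8/7
2 + 1/(8/7) = 2 + 7/8 = 23/8
1 + 1/(23/8) = 1 + 8/23 = 31/23
3 + 1/(31/23) = 3 + 23/31 = 116/31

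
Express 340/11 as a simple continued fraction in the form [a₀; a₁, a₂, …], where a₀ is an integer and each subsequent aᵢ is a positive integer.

[30; 1, 10]

340 = 30·11 + 10, so a_0 = 30
11 = 1·10 + 1, so a_1 = 1
10 = 10·1 + 0, so a_2 = 10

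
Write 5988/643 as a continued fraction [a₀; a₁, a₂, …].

[9; 3, 5, 40]

⌊5988/643⌋ = 9, remainder 201
⌊643/201⌋ = 3, remainder 40
⌊201/40⌋ = 5, remainder 1
⌊40/1⌋ = 40, remainder 0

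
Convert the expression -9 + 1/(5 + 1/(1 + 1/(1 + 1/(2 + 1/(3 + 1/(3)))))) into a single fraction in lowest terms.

-2761/313

a_0 = -9: -9/1
a_1 = 5: -44/5
a_2 = 1: -53/6
a_3 = 1: -97/11
a_4 = 2: -247/28
a_5 = 3: -838/95
a_6 = 3: -2761/313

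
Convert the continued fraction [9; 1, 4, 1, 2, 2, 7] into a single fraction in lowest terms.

a_0 = 9: 9/1
a_1 = 1: 10/1
a_2 = 4: 49/5
a_3 = 1: 59/6
a_4 = 2: 167/17
a_5 = 2: 393/40
a_6 = 7: 2918/297

2918/297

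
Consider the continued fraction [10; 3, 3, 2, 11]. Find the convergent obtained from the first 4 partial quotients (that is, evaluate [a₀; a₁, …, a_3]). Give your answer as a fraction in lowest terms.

Use the convergent recurrence hₖ = aₖ·hₖ₋₁ + hₖ₋₂ (and likewise for the denominators kₖ):
a_0 = 10: 10/1
a_1 = 3: 31/3
a_2 = 3: 103/10
a_3 = 2: 237/23

237/23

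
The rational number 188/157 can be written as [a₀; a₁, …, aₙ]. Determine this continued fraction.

[1; 5, 15, 2]

Repeatedly divide and take the remainder:
188 = 1·157 + 31, so a_0 = 1
157 = 5·31 + 2, so a_1 = 5
31 = 15·2 + 1, so a_2 = 15
2 = 2·1 + 0, so a_3 = 2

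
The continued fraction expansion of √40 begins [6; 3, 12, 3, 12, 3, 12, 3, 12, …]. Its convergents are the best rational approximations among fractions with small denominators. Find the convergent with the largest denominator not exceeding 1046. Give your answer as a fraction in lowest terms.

a_0 = 6: 6/1  (≤ bound)
a_1 = 3: 19/3  (≤ bound)
a_2 = 12: 234/37  (≤ bound)
a_3 = 3: 721/114  (≤ bound)
a_4 = 12: 8886/1405  (> 1046, stop)

721/114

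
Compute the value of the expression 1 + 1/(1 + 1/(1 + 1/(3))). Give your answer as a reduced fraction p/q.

11/7

a_0 = 1: 1/1
a_1 = 1: 2/1
a_2 = 1: 3/2
a_3 = 3: 11/7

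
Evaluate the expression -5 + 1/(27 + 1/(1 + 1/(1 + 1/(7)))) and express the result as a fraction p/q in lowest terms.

a_0 = -5: -5/1
a_1 = 27: -134/27
a_2 = 1: -139/28
a_3 = 1: -273/55
a_4 = 7: -2050/413

-2050/413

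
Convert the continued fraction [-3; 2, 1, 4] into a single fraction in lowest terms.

a_0 = -3: -3/1
a_1 = 2: -5/2
a_2 = 1: -8/3
a_3 = 4: -37/14

-37/14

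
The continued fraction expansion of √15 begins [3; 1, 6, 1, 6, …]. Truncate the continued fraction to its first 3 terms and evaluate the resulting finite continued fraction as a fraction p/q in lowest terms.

Work from the innermost term outward:
Start with 6.
1 + 1/(6/1) = 1 + 1/6 = 7/6
3 + 1/(7/6) = 3 + 6/7 = 27/7

27/7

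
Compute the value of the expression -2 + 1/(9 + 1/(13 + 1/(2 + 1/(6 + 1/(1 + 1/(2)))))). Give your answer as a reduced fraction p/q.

-9929/5254

Start with 2.
1 + 1/(2/1) = 1 + 1/2 = 3/2
6 + 1/(3/2) = 6 + 2/3 = 20/3
2 + 1/(20/3) = 2 + 3/20 = 43/20
13 + 1/(43/20) = 13 + 20/43 = 579/43
9 + 1/(579/43) = 9 + 43/579 = 5254/579
-2 + 1/(5254/579) = -2 + 579/5254 = -9929/5254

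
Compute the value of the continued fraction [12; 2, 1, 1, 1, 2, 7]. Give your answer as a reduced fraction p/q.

1919/155

Start with 7.
2 + 1/(7/1) = 2 + 1/7 = 15/7
1 + 1/(15/7) = 1 + 7/15 = 22/15
1 + 1/(22/15) = 1 + 15/22 = 37/22
1 + 1/(37/22) = 1 + 22/37 = 59/37
2 + 1/(59/37) = 2 + 37/59 = 155/59
12 + 1/(155/59) = 12 + 59/155 = 1919/155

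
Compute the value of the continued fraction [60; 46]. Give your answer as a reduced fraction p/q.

a_0 = 60: 60/1
a_1 = 46: 2761/46

2761/46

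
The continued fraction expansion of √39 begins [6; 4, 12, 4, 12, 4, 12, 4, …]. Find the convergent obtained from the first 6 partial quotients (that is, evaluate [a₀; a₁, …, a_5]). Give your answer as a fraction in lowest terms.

62425/9996

a_0 = 6: 6/1
a_1 = 4: 25/4
a_2 = 12: 306/49
a_3 = 4: 1249/200
a_4 = 12: 15294/2449
a_5 = 4: 62425/9996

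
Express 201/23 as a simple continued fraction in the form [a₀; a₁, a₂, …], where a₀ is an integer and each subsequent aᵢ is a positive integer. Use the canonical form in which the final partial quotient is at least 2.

Apply division with remainder until the remainder is 0:
201 ÷ 23 → quotient 8, remainder 17
23 ÷ 17 → quotient 1, remainder 6
17 ÷ 6 → quotient 2, remainder 5
6 ÷ 5 → quotient 1, remainder 1
5 ÷ 1 → quotient 5, remainder 0

[8; 1, 2, 1, 5]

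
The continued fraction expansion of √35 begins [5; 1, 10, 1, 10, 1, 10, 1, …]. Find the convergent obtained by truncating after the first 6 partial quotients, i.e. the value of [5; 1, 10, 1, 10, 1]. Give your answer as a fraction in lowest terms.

846/143

a_0 = 5: 5/1
a_1 = 1: 6/1
a_2 = 10: 65/11
a_3 = 1: 71/12
a_4 = 10: 775/131
a_5 = 1: 846/143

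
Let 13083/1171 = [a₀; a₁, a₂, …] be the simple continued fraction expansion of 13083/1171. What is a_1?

5

⌊13083/1171⌋ = 11, remainder 202
⌊1171/202⌋ = 5, remainder 161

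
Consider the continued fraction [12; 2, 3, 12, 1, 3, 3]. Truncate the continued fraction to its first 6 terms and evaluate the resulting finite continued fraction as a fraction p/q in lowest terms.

a_0 = 12: 12/1
a_1 = 2: 25/2
a_2 = 3: 87/7
a_3 = 12: 1069/86
a_4 = 1: 1156/93
a_5 = 3: 4537/365

4537/365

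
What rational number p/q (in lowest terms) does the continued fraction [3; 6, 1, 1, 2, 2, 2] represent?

Start with 2.
2 + 1/(2/1) = 2 + 1/2 = 5/2
2 + 1/(5/2) = 2 + 2/5 = 12/5
1 + 1/(12/5) = 1 + 5/12 = 17/12
1 + 1/(17/12) = 1 + 12/17 = 29/17
6 + 1/(29/17) = 6 + 17/29 = 191/29
3 + 1/(191/29) = 3 + 29/191 = 602/191

602/191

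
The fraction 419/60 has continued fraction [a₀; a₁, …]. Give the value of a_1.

419 = 6·60 + 59, so a_0 = 6
60 = 1·59 + 1, so a_1 = 1

1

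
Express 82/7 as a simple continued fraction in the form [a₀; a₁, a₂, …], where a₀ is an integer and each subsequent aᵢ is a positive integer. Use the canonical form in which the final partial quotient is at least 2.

Repeatedly divide and take the remainder:
82 = 11·7 + 5, so a_0 = 11
7 = 1·5 + 2, so a_1 = 1
5 = 2·2 + 1, so a_2 = 2
2 = 2·1 + 0, so a_3 = 2

[11; 1, 2, 2]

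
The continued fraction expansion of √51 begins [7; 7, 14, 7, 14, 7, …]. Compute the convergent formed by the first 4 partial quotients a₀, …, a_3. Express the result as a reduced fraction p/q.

Start with 7.
14 + 1/(7/1) = 14 + 1/7 = 99/7
7 + 1/(99/7) = 7 + 7/99 = 700/99
7 + 1/(700/99) = 7 + 99/700 = 4999/700

4999/700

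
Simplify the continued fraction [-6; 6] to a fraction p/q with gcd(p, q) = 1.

a_0 = -6: -6/1
a_1 = 6: -35/6

-35/6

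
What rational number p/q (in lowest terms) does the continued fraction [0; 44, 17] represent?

17/749

Start with 17.
44 + 1/(17/1) = 44 + 1/17 = 749/17
0 + 1/(749/17) = 0 + 17/749 = 17/749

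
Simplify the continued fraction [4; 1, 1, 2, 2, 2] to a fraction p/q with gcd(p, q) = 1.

133/29

Starting at the tail and folding back:
Start with 2.
2 + 1/(2/1) = 2 + 1/2 = 5/2
2 + 1/(5/2) = 2 + 2/5 = 12/5
1 + 1/(12/5) = 1 + 5/12 = 17/12
1 + 1/(17/12) = 1 + 12/17 = 29/17
4 + 1/(29/17) = 4 + 17/29 = 133/29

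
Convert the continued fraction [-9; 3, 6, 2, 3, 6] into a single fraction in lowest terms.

Start with 6.
3 + 1/(6/1) = 3 + 1/6 = 19/6
2 + 1/(19/6) = 2 + 6/19 = 44/19
6 + 1/(44/19) = 6 + 19/44 = 283/44
3 + 1/(283/44) = 3 + 44/283 = 893/283
-9 + 1/(893/283) = -9 + 283/893 = -7754/893

-7754/893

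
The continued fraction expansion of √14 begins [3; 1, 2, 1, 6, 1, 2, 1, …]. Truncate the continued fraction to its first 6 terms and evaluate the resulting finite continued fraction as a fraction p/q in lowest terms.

Start with 1.
6 + 1/(1/1) = 6 + 1/1 = 7/1
1 + 1/(7/1) = 1 + 1/7 = 8/7
2 + 1/(8/7) = 2 + 7/8 = 23/8
1 + 1/(23/8) = 1 + 8/23 = 31/23
3 + 1/(31/23) = 3 + 23/31 = 116/31

116/31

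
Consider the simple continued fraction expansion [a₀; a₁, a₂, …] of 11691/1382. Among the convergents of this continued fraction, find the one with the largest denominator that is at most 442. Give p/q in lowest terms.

313/37

a_0 = 8: 8/1  (≤ bound)
a_1 = 2: 17/2  (≤ bound)
a_2 = 5: 93/11  (≤ bound)
a_3 = 1: 110/13  (≤ bound)
a_4 = 2: 313/37  (≤ bound)
a_5 = 37: 11691/1382  (> 442, stop)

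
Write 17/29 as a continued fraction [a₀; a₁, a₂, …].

[0; 1, 1, 2, 2, 2]

17 ÷ 29 → quotient 0, remainder 17
29 ÷ 17 → quotient 1, remainder 12
17 ÷ 12 → quotient 1, remainder 5
12 ÷ 5 → quotient 2, remainder 2
5 ÷ 2 → quotient 2, remainder 1
2 ÷ 1 → quotient 2, remainder 0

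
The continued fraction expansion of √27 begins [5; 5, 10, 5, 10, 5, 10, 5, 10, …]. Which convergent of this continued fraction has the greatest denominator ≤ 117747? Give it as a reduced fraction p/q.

a_0 = 5: 5/1  (≤ bound)
a_1 = 5: 26/5  (≤ bound)
a_2 = 10: 265/51  (≤ bound)
a_3 = 5: 1351/260  (≤ bound)
a_4 = 10: 13775/2651  (≤ bound)
a_5 = 5: 70226/13515  (≤ bound)
a_6 = 10: 716035/137801  (> 117747, stop)

70226/13515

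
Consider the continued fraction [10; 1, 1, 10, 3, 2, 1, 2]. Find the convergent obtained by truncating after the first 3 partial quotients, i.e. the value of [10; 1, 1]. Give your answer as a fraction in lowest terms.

Build up convergents one term at a time:
a_0 = 10: 10/1
a_1 = 1: 11/1
a_2 = 1: 21/2

21/2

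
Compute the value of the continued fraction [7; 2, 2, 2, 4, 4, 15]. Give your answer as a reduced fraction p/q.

25308/3413

Work from the innermost term outward:
Start with 15.
4 + 1/(15/1) = 4 + 1/15 = 61/15
4 + 1/(61/15) = 4 + 15/61 = 259/61
2 + 1/(259/61) = 2 + 61/259 = 579/259
2 + 1/(579/259) = 2 + 259/579 = 1417/579
2 + 1/(1417/579) = 2 + 579/1417 = 3413/1417
7 + 1/(3413/1417) = 7 + 1417/3413 = 25308/3413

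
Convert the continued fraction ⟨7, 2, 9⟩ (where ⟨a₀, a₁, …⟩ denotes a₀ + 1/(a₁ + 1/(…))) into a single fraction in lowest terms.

142/19

Start with 9.
2 + 1/(9/1) = 2 + 1/9 = 19/9
7 + 1/(19/9) = 7 + 9/19 = 142/19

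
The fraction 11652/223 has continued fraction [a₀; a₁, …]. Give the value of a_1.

11652 ÷ 223 → quotient 52, remainder 56
223 ÷ 56 → quotient 3, remainder 55

3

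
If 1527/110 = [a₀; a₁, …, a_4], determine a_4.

1527 ÷ 110 → quotient 13, remainder 97
110 ÷ 97 → quotient 1, remainder 13
97 ÷ 13 → quotient 7, remainder 6
13 ÷ 6 → quotient 2, remainder 1
6 ÷ 1 → quotient 6, remainder 0

6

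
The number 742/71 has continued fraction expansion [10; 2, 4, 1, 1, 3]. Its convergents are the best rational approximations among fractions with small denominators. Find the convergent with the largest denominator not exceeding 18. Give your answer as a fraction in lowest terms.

115/11

List convergents until the denominator exceeds the bound:
a_0 = 10: 10/1  (≤ bound)
a_1 = 2: 21/2  (≤ bound)
a_2 = 4: 94/9  (≤ bound)
a_3 = 1: 115/11  (≤ bound)
a_4 = 1: 209/20  (> 18, stop)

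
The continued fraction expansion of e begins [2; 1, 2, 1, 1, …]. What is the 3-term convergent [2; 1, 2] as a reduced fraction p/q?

8/3

Start with 2.
1 + 1/(2/1) = 1 + 1/2 = 3/2
2 + 1/(3/2) = 2 + 2/3 = 8/3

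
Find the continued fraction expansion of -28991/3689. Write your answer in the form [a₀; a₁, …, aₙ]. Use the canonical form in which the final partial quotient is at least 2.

[-8; 7, 12, 2, 2, 8]

Run the Euclidean algorithm, recording each quotient:
-28991 = -8·3689 + 521, so a_0 = -8
3689 = 7·521 + 42, so a_1 = 7
521 = 12·42 + 17, so a_2 = 12
42 = 2·17 + 8, so a_3 = 2
17 = 2·8 + 1, so a_4 = 2
8 = 8·1 + 0, so a_5 = 8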